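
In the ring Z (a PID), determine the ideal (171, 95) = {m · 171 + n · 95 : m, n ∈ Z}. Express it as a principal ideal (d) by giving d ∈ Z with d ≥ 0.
In the PID Z, (a, b) is generated by gcd(a, b). Compute gcd(171, 95) with the extended Euclidean algorithm, tracking rows (r, s, t) with s·171 + t·95 = r:
  row A: (171, 1, 0)   [1·171 + 0·95 = 171]
  row B: (95, 0, 1)   [0·171 + 1·95 = 95]
  171 = 1·95 + 76   → row C = row A − 1·row B = (76, 1, −1)   [check: 1·171 − 1·95 = 76]
  95 = 1·76 + 19   → row D = row B − 1·row C = (19, −1, 2)   [check: −1·171 + 2·95 = 19]
  76 = 4·19 + 0   → remainder 0, stop. gcd = 19 (last nonzero row D).
So gcd(171, 95) = 19, with Bézout identity −1·171 + 2·95 = 19. Containment (⊇): the Bézout identity exhibits 19 as an element of (171, 95), giving (19) ⊆ (171, 95). Containment (⊆): since 19 | 171 and 19 | 95 (171 = 19·9, 95 = 19·5), every Z-linear combination of 171 and 95 is divisible by 19, so (171, 95) ⊆ (19). Therefore (171, 95) = (19), d = 19.

Final answer: (171, 95) = (19); d = 19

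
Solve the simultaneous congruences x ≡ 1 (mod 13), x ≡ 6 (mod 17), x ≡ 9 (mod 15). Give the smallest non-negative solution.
x ≡ 924 (mod 3315); the representative in [0, 3315) is 924

The moduli 13, 17, 15 are pairwise coprime, so by the CRT there is a unique solution mod 13·17·15 = 3315.
Solve by successive substitution. Start with x ≡ 1 (mod 13).
  Combine with x ≡ 6 (mod 17): write x = 1 + 13·t and require 1 + 13·t ≡ 6 (mod 17), i.e. 13·t ≡ 6 − 1 ≡ 5 (mod 17). Since 13^(−1) ≡ 4 (mod 17), t ≡ 4·5 ≡ 3 (mod 17). So x ≡ 1 + 13·3 = 40 (mod 221).
  Combine with x ≡ 9 (mod 15): write x = 40 + 221·t and require 40 + 221·t ≡ 9 (mod 15), i.e. 221·t ≡ 9 − 40 ≡ 14 (mod 15). Since 221^(−1) ≡ 11 (mod 15) (221 ≡ 11 (mod 15)), t ≡ 11·14 ≡ 4 (mod 15). So x ≡ 40 + 221·4 = 924 (mod 3315).
Unique solution in [0, 3315): x = 924.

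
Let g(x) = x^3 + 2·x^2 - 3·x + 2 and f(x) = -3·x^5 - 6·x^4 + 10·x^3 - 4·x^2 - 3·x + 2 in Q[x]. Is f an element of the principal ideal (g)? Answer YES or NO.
YES

In Q[x] the ideal (g) consists of all multiples of g, so f ∈ (g) iff g | f, i.e. iff the remainder of f on division by g is 0. Divide f by g (g is monic, so eliminate the leading term of the running remainder at each step):
  leading term -3·x^5: subtract (-3·x^2)·g(x) = -3·x^5 - 6·x^4 + 9·x^3 - 6·x^2, leaving x^3 + 2·x^2 - 3·x + 2
  leading term x^3: subtract (1)·g(x) = x^3 + 2·x^2 - 3·x + 2, leaving 0
The remainder is 0, so f(x) = g(x) · h(x) with h(x) = 1 - 3·x^2. Hence g | f, i.e. f ∈ (g).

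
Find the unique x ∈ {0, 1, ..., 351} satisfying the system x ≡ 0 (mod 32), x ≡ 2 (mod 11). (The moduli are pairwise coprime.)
The moduli 32, 11 are pairwise coprime, so by the CRT there is a unique solution mod 32·11 = 352.
Solve by successive substitution. Start with x ≡ 0 (mod 32).
  Combine with x ≡ 2 (mod 11): write x = 32·t and require 32·t ≡ 2 (mod 11). Since 32^(−1) ≡ 10 (mod 11) (32 ≡ 10 (mod 11)), t ≡ 10·2 ≡ 9 (mod 11). So x ≡ 32·9 = 288 (mod 352).
Unique solution in [0, 352): x = 288.

Final answer: x ≡ 288 (mod 352); the representative in [0, 352) is 288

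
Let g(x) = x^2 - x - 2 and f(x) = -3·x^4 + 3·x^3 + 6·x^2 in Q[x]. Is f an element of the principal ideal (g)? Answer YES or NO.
YES

In Q[x] the ideal (g) consists of all multiples of g, so f ∈ (g) iff g | f, i.e. iff the remainder of f on division by g is 0. Divide f by g (g is monic, so eliminate the leading term of the running remainder at each step):
  leading term -3·x^4: subtract (-3·x^2)·g(x) = -3·x^4 + 3·x^3 + 6·x^2, leaving 0
The remainder is 0, so f(x) = g(x) · h(x) with h(x) = -3·x^2. Hence g | f, i.e. f ∈ (g).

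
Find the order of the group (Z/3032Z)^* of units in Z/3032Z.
|(Z/3032Z)^*| = 1512

(Z/3032Z)^* consists of the classes a with gcd(a, 3032) = 1, so its order is φ(3032). φ is multiplicative, with φ(p^e) = p^e − p^(e−1). Factorise 3032 = 2^3 · 379. Then
  φ(3032) = (2^3 − 2^2) · (379 − 1) = 4 · 378 = 1512.
Thus |(Z/3032Z)^*| = 1512.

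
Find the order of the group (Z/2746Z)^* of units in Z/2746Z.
(Z/2746Z)^* consists of the classes a with gcd(a, 2746) = 1, so its order is φ(2746). φ is multiplicative, with φ(p^e) = p^e − p^(e−1). Factorise 2746 = 2 · 1373. Then
  φ(2746) = (2 − 1) · (1373 − 1) = 1 · 1372 = 1372.
Thus |(Z/2746Z)^*| = 1372.

Final answer: |(Z/2746Z)^*| = 1372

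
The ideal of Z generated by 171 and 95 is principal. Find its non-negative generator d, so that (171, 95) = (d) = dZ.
(171, 95) = (19); d = 19

In the PID Z, (a, b) is generated by gcd(a, b). Compute gcd(171, 95) with the extended Euclidean algorithm, tracking rows (r, s, t) with s·171 + t·95 = r:
  row A: (171, 1, 0)   [1·171 + 0·95 = 171]
  row B: (95, 0, 1)   [0·171 + 1·95 = 95]
  171 = 1·95 + 76   → row C = row A − 1·row B = (76, 1, −1)   [check: 1·171 − 1·95 = 76]
  95 = 1·76 + 19   → row D = row B − 1·row C = (19, −1, 2)   [check: −1·171 + 2·95 = 19]
  76 = 4·19 + 0   → remainder 0, stop. gcd = 19 (last nonzero row D).
So gcd(171, 95) = 19, with Bézout identity −1·171 + 2·95 = 19. Containment (⊇): the Bézout identity exhibits 19 as an element of (171, 95), giving (19) ⊆ (171, 95). Containment (⊆): since 19 | 171 and 19 | 95 (171 = 19·9, 95 = 19·5), every Z-linear combination of 171 and 95 is divisible by 19, so (171, 95) ⊆ (19). Therefore (171, 95) = (19), d = 19.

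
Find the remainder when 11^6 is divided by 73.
70

Use repeated squaring. Binary(6) = 110. Walk through the bits of the exponent 6 left-to-right: at each bit after the leading one, square the running value, then multiply by 11 if the bit is 1 (always reducing mod 73):
  bit 1 = 1 (leading): start with 11.
  bit 2 = 1: square 11^2 = 121 ≡ 48; bit is 1, so multiply 48·11 = 528 ≡ 17 (mod 73).
  bit 3 = 0: square 17^2 = 289 ≡ 70 (mod 73).
Final value: 11^6 ≡ 70 (mod 73).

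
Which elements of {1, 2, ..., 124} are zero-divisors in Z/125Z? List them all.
An element a ∈ Z/125Z (with a ≠ 0) is a zero-divisor iff gcd(a, 125) > 1 (because a is a unit precisely when gcd(a, n) = 1, and in Z/nZ every nonzero, non-unit element is a zero-divisor). Scan a = 1, ..., 124 and keep those with gcd(a, 125) > 1:
  gcd(5, 125) = 5, gcd(10, 125) = 5, gcd(15, 125) = 5, gcd(20, 125) = 5, gcd(25, 125) = 25, gcd(30, 125) = 5, gcd(35, 125) = 5, gcd(40, 125) = 5, gcd(45, 125) = 5, gcd(50, 125) = 25, gcd(55, 125) = 5, gcd(60, 125) = 5, gcd(65, 125) = 5, gcd(70, 125) = 5, gcd(75, 125) = 25, gcd(80, 125) = 5, gcd(85, 125) = 5, gcd(90, 125) = 5, gcd(95, 125) = 5, gcd(100, 125) = 25, gcd(105, 125) = 5, gcd(110, 125) = 5, gcd(115, 125) = 5, gcd(120, 125) = 5.
All other a ∈ {1, ..., 124} have gcd(a, 125) = 1 and are units. So the nonzero zero-divisors are exactly the 24 values of a appearing in this scan.

Final answer: nonzero zero-divisors of Z/125Z = {5, 10, 15, 20, 25, 30, 35, 40, 45, 50, 55, 60, 65, 70, 75, 80, 85, 90, 95, 100, 105, 110, 115, 120}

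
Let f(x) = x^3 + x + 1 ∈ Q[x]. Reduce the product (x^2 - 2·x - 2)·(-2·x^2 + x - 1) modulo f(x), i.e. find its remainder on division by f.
a · b ≡ 3·x^2 - 3·x - 3 (mod f(x))

First multiply in Q[x] without reducing: a · b = -2·x^4 + 5·x^3 + x^2 + 2. Now divide by f(x) = x^3 + x + 1, eliminating the leading term at each step:
  leading term -2·x^4: subtract (-2·x)·f(x) = -2·x^4 - 2·x^2 - 2·x, leaving 5·x^3 + 3·x^2 + 2·x + 2
  leading term 5·x^3: subtract (5)·f(x) = 5·x^3 + 5·x + 5, leaving 3·x^2 - 3·x - 3
The degree is now < 3, so this is the remainder. Hence a · b ≡ 3·x^2 - 3·x - 3 in Q[x]/(f).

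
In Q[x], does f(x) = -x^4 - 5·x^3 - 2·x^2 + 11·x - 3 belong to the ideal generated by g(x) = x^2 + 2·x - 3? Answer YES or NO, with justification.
In Q[x] the ideal (g) consists of all multiples of g, so f ∈ (g) iff g | f, i.e. iff the remainder of f on division by g is 0. Divide f by g (g is monic, so eliminate the leading term of the running remainder at each step):
  leading term -x^4: subtract (-x^2)·g(x) = -x^4 - 2·x^3 + 3·x^2, leaving -3·x^3 - 5·x^2 + 11·x - 3
  leading term -3·x^3: subtract (-3·x)·g(x) = -3·x^3 - 6·x^2 + 9·x, leaving x^2 + 2·x - 3
  leading term x^2: subtract (1)·g(x) = x^2 + 2·x - 3, leaving 0
The remainder is 0, so f(x) = g(x) · h(x) with h(x) = -x^2 - 3·x + 1. Hence g | f, i.e. f ∈ (g).

Final answer: YES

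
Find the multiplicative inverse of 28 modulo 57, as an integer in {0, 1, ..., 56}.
28^(−1) ≡ 55 (mod 57)

Apply the extended Euclidean algorithm to (57, 28), tracking rows (r, s, t) with s·57 + t·28 = r. Each division r_prev = q·r_cur + r_new produces the new row as (previous row) − q·(current row):
  row A: (57, 1, 0)   [1·57 + 0·28 = 57]
  row B: (28, 0, 1)   [0·57 + 1·28 = 28]
  57 = 2·28 + 1   → row C = row A − 2·row B = (1, 1, −2)   [check: 1·57 − 2·28 = 1]
  28 = 28·1 + 0   → remainder 0, stop. gcd = 1 (last nonzero row C).
The gcd is 1, so 28 is invertible mod 57. The last nonzero row gives 1·57 − 2·28 = 1, so t = −2. So 28^(−1) ≡ −2 ≡ 55 (mod 57). Verify: 28 · 55 = 1540 ≡ 1 (mod 57). ✓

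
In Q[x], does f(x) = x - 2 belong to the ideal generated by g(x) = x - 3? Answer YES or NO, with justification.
NO

In Q[x] the ideal (g) consists of all multiples of g, so f ∈ (g) iff g | f, i.e. iff the remainder of f on division by g is 0. Divide f by g (g is monic, so eliminate the leading term of the running remainder at each step):
  leading term x: subtract (1)·g(x) = x - 3, leaving 1
The remainder r(x) = 1 ≠ 0 (and deg r < deg g), so g ∤ f, i.e. f ∉ (g).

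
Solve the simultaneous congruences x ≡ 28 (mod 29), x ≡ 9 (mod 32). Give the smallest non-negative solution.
The moduli 29, 32 are pairwise coprime, so by the CRT there is a unique solution mod 29·32 = 928.
Solve by successive substitution. Start with x ≡ 28 (mod 29).
  Combine with x ≡ 9 (mod 32): write x = 28 + 29·t and require 28 + 29·t ≡ 9 (mod 32), i.e. 29·t ≡ 9 − 28 ≡ 13 (mod 32). Since 29^(−1) ≡ 21 (mod 32), t ≡ 21·13 ≡ 17 (mod 32). So x ≡ 28 + 29·17 = 521 (mod 928).
Unique solution in [0, 928): x = 521.

Final answer: x ≡ 521 (mod 928); the representative in [0, 928) is 521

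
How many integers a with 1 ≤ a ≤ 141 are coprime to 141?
The number of a ∈ {1, ..., 141} with gcd(a, 141) = 1 is by definition Euler's totient φ(141). φ is multiplicative, with φ(p^e) = p^e − p^(e−1). Factorise 141 = 3 · 47. Then
  φ(141) = (3 − 1) · (47 − 1) = 2 · 46 = 92.
So there are 92 such integers.

Final answer: 92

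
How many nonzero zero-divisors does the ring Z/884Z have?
In Z/884Z each nonzero element is either a unit (gcd with 884 is 1) or a zero-divisor (gcd > 1). The number of units is φ(884): factorise 884 = 2^2 · 13 · 17, so φ(884) = (2^2 − 2^1) · (13 − 1) · (17 − 1) = 2 · 12 · 16 = 384. The nonzero elements number 884 − 1 = 883. Hence the nonzero zero-divisors number 883 − 384 = 499.

Final answer: Z/884Z has 499 nonzero zero-divisors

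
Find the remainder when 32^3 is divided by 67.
Use repeated squaring. Binary(3) = 11. Walk through the bits of the exponent 3 left-to-right: at each bit after the leading one, square the running value, then multiply by 32 if the bit is 1 (always reducing mod 67):
  bit 1 = 1 (leading): start with 32.
  bit 2 = 1: square 32^2 = 1024 ≡ 19; bit is 1, so multiply 19·32 = 608 ≡ 5 (mod 67).
Final value: 32^3 ≡ 5 (mod 67).

Final answer: 5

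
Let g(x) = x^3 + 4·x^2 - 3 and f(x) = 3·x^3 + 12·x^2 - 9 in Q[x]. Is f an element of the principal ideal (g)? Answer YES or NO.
In Q[x] the ideal (g) consists of all multiples of g, so f ∈ (g) iff g | f, i.e. iff the remainder of f on division by g is 0. Divide f by g (g is monic, so eliminate the leading term of the running remainder at each step):
  leading term 3·x^3: subtract (3)·g(x) = 3·x^3 + 12·x^2 - 9, leaving 0
The remainder is 0, so f(x) = g(x) · h(x) with h(x) = 3. Hence g | f, i.e. f ∈ (g).

Final answer: YES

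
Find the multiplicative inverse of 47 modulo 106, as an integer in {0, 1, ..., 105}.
47^(−1) ≡ 97 (mod 106)

Apply the extended Euclidean algorithm to (106, 47), tracking rows (r, s, t) with s·106 + t·47 = r. Each division r_prev = q·r_cur + r_new produces the new row as (previous row) − q·(current row):
  row A: (106, 1, 0)   [1·106 + 0·47 = 106]
  row B: (47, 0, 1)   [0·106 + 1·47 = 47]
  106 = 2·47 + 12   → row C = row A − 2·row B = (12, 1, −2)   [check: 1·106 − 2·47 = 12]
  47 = 3·12 + 11   → row D = row B − 3·row C = (11, −3, 7)   [check: −3·106 + 7·47 = 11]
  12 = 1·11 + 1   → row E = row C − 1·row D = (1, 4, −9)   [check: 4·106 − 9·47 = 1]
  11 = 11·1 + 0   → remainder 0, stop. gcd = 1 (last nonzero row E).
The gcd is 1, so 47 is invertible mod 106. The last nonzero row gives 4·106 − 9·47 = 1, so t = −9. So 47^(−1) ≡ −9 ≡ 97 (mod 106). Verify: 47 · 97 = 4559 ≡ 1 (mod 106). ✓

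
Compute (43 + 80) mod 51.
21

Reduce the summands first: 80 ≡ 29 (mod 51), so 43 + 80 ≡ 43 + 29 (mod 51). 43 + 29 = 72; 72 = 1·51 + 21, so (43 + 80) mod 51 = 21.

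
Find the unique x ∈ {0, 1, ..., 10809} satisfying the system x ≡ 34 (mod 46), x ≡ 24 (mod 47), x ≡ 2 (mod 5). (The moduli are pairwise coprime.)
x ≡ 9142 (mod 10810); the representative in [0, 10810) is 9142

The moduli 46, 47, 5 are pairwise coprime, so by the CRT there is a unique solution mod 46·47·5 = 10810.
Solve by successive substitution. Start with x ≡ 34 (mod 46).
  Combine with x ≡ 24 (mod 47): write x = 34 + 46·t and require 34 + 46·t ≡ 24 (mod 47), i.e. 46·t ≡ 24 − 34 ≡ 37 (mod 47). Since 46^(−1) ≡ 46 (mod 47), t ≡ 46·37 ≡ 10 (mod 47). So x ≡ 34 + 46·10 = 494 (mod 2162).
  Combine with x ≡ 2 (mod 5): write x = 494 + 2162·t and require 494 + 2162·t ≡ 2 (mod 5), i.e. 2162·t ≡ 2 − 494 ≡ 3 (mod 5). Since 2162^(−1) ≡ 3 (mod 5) (2162 ≡ 2 (mod 5)), t ≡ 3·3 ≡ 4 (mod 5). So x ≡ 494 + 2162·4 = 9142 (mod 10810).
Unique solution in [0, 10810): x = 9142.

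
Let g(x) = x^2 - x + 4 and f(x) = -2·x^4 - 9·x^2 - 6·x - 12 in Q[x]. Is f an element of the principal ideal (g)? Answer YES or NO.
In Q[x] the ideal (g) consists of all multiples of g, so f ∈ (g) iff g | f, i.e. iff the remainder of f on division by g is 0. Divide f by g (g is monic, so eliminate the leading term of the running remainder at each step):
  leading term -2·x^4: subtract (-2·x^2)·g(x) = -2·x^4 + 2·x^3 - 8·x^2, leaving -2·x^3 - x^2 - 6·x - 12
  leading term -2·x^3: subtract (-2·x)·g(x) = -2·x^3 + 2·x^2 - 8·x, leaving -3·x^2 + 2·x - 12
  leading term -3·x^2: subtract (-3)·g(x) = -3·x^2 + 3·x - 12, leaving -x
The remainder r(x) = -x ≠ 0 (and deg r < deg g), so g ∤ f, i.e. f ∉ (g).

Final answer: NO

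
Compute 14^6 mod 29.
5

Use repeated squaring. Binary(6) = 110. Walk through the bits of the exponent 6 left-to-right: at each bit after the leading one, square the running value, then multiply by 14 if the bit is 1 (always reducing mod 29):
  bit 1 = 1 (leading): start with 14.
  bit 2 = 1: square 14^2 = 196 ≡ 22; bit is 1, so multiply 22·14 = 308 ≡ 18 (mod 29).
  bit 3 = 0: square 18^2 = 324 ≡ 5 (mod 29).
Final value: 14^6 ≡ 5 (mod 29).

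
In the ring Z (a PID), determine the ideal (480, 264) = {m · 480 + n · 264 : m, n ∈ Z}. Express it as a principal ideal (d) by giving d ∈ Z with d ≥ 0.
(480, 264) = (24); d = 24

In the PID Z, (a, b) is generated by gcd(a, b). Compute gcd(480, 264) with the extended Euclidean algorithm, tracking rows (r, s, t) with s·480 + t·264 = r:
  row A: (480, 1, 0)   [1·480 + 0·264 = 480]
  row B: (264, 0, 1)   [0·480 + 1·264 = 264]
  480 = 1·264 + 216   → row C = row A − 1·row B = (216, 1, −1)   [check: 1·480 − 1·264 = 216]
  264 = 1·216 + 48   → row D = row B − 1·row C = (48, −1, 2)   [check: −1·480 + 2·264 = 48]
  216 = 4·48 + 24   → row E = row C − 4·row D = (24, 5, −9)   [check: 5·480 − 9·264 = 24]
  48 = 2·24 + 0   → remainder 0, stop. gcd = 24 (last nonzero row E).
So gcd(480, 264) = 24, with Bézout identity 5·480 − 9·264 = 24. Containment (⊇): the Bézout identity exhibits 24 as an element of (480, 264), giving (24) ⊆ (480, 264). Containment (⊆): since 24 | 480 and 24 | 264 (480 = 24·20, 264 = 24·11), every Z-linear combination of 480 and 264 is divisible by 24, so (480, 264) ⊆ (24). Therefore (480, 264) = (24), d = 24.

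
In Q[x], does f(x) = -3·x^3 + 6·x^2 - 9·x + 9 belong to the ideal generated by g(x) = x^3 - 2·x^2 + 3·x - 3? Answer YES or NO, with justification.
YES

In Q[x] the ideal (g) consists of all multiples of g, so f ∈ (g) iff g | f, i.e. iff the remainder of f on division by g is 0. Divide f by g (g is monic, so eliminate the leading term of the running remainder at each step):
  leading term -3·x^3: subtract (-3)·g(x) = -3·x^3 + 6·x^2 - 9·x + 9, leaving 0
The remainder is 0, so f(x) = g(x) · h(x) with h(x) = -3. Hence g | f, i.e. f ∈ (g).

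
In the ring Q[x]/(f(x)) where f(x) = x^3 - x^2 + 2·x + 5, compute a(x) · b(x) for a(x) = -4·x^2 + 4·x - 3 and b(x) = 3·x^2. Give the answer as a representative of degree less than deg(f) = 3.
a · b ≡ 15·x^2 + 60·x (mod f(x))

First multiply in Q[x] without reducing: a · b = -12·x^4 + 12·x^3 - 9·x^2. Now divide by f(x) = x^3 - x^2 + 2·x + 5, eliminating the leading term at each step:
  leading term -12·x^4: subtract (-12·x)·f(x) = -12·x^4 + 12·x^3 - 24·x^2 - 60·x, leaving 15·x^2 + 60·x
The degree is now < 3, so this is the remainder. Hence a · b ≡ 15·x^2 + 60·x in Q[x]/(f).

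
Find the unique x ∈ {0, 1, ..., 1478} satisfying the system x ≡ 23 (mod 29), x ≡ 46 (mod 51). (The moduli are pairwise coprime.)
x ≡ 1270 (mod 1479); the representative in [0, 1479) is 1270

The moduli 29, 51 are pairwise coprime, so by the CRT there is a unique solution mod 29·51 = 1479.
Solve by successive substitution. Start with x ≡ 23 (mod 29).
  Combine with x ≡ 46 (mod 51): write x = 23 + 29·t and require 23 + 29·t ≡ 46 (mod 51), i.e. 29·t ≡ 46 − 23 ≡ 23 (mod 51). Since 29^(−1) ≡ 44 (mod 51), t ≡ 44·23 ≡ 43 (mod 51). So x ≡ 23 + 29·43 = 1270 (mod 1479).
Unique solution in [0, 1479): x = 1270.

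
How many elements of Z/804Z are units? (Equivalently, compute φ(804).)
An element a ∈ Z/804Z is a unit iff gcd(a, 804) = 1, so the number of units is φ(804). φ is multiplicative, with φ(p^e) = p^e − p^(e−1). Factorise 804 = 2^2 · 3 · 67. Then
  φ(804) = (2^2 − 2^1) · (3 − 1) · (67 − 1) = 2 · 2 · 66 = 264.

Final answer: Z/804Z has φ(804) = 264 units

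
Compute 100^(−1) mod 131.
Apply the extended Euclidean algorithm to (131, 100), tracking rows (r, s, t) with s·131 + t·100 = r. Each division r_prev = q·r_cur + r_new produces the new row as (previous row) − q·(current row):
  row A: (131, 1, 0)   [1·131 + 0·100 = 131]
  row B: (100, 0, 1)   [0·131 + 1·100 = 100]
  131 = 1·100 + 31   → row C = row A − 1·row B = (31, 1, −1)   [check: 1·131 − 1·100 = 31]
  100 = 3·31 + 7   → row D = row B − 3·row C = (7, −3, 4)   [check: −3·131 + 4·100 = 7]
  31 = 4·7 + 3   → row E = row C − 4·row D = (3, 13, −17)   [check: 13·131 − 17·100 = 3]
  7 = 2·3 + 1   → row F = row D − 2·row E = (1, −29, 38)   [check: −29·131 + 38·100 = 1]
  3 = 3·1 + 0   → remainder 0, stop. gcd = 1 (last nonzero row F).
The gcd is 1, so 100 is invertible mod 131. The last nonzero row gives −29·131 + 38·100 = 1, so t = 38. So 100^(−1) ≡ 38 (mod 131). Verify: 100 · 38 = 3800 ≡ 1 (mod 131). ✓

Final answer: 100^(−1) ≡ 38 (mod 131)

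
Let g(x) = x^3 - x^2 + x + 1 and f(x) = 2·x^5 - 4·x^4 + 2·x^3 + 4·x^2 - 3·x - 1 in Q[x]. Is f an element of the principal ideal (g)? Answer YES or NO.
In Q[x] the ideal (g) consists of all multiples of g, so f ∈ (g) iff g | f, i.e. iff the remainder of f on division by g is 0. Divide f by g (g is monic, so eliminate the leading term of the running remainder at each step):
  leading term 2·x^5: subtract (2·x^2)·g(x) = 2·x^5 - 2·x^4 + 2·x^3 + 2·x^2, leaving -2·x^4 + 2·x^2 - 3·x - 1
  leading term -2·x^4: subtract (-2·x)·g(x) = -2·x^4 + 2·x^3 - 2·x^2 - 2·x, leaving -2·x^3 + 4·x^2 - x - 1
  leading term -2·x^3: subtract (-2)·g(x) = -2·x^3 + 2·x^2 - 2·x - 2, leaving 2·x^2 + x + 1
The remainder r(x) = 2·x^2 + x + 1 ≠ 0 (and deg r < deg g), so g ∤ f, i.e. f ∉ (g).

Final answer: NO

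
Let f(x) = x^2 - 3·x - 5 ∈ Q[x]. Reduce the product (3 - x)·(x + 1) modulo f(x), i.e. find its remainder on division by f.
First multiply in Q[x] without reducing: a · b = -x^2 + 2·x + 3. Now divide by f(x) = x^2 - 3·x - 5, eliminating the leading term at each step:
  leading term -x^2: subtract (-1)·f(x) = -x^2 + 3·x + 5, leaving -x - 2
The degree is now < 2, so this is the remainder. Hence a · b ≡ -x - 2 in Q[x]/(f).

Final answer: a · b ≡ -x - 2 (mod f(x))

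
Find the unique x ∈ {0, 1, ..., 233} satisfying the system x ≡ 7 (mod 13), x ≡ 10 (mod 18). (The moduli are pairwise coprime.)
The moduli 13, 18 are pairwise coprime, so by the CRT there is a unique solution mod 13·18 = 234.
Solve by successive substitution. Start with x ≡ 7 (mod 13).
  Combine with x ≡ 10 (mod 18): write x = 7 + 13·t and require 7 + 13·t ≡ 10 (mod 18), i.e. 13·t ≡ 10 − 7 ≡ 3 (mod 18). Since 13^(−1) ≡ 7 (mod 18), t ≡ 7·3 ≡ 3 (mod 18). So x ≡ 7 + 13·3 = 46 (mod 234).
Unique solution in [0, 234): x = 46.

Final answer: x ≡ 46 (mod 234); the representative in [0, 234) is 46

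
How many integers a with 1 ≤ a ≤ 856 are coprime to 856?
424

The number of a ∈ {1, ..., 856} with gcd(a, 856) = 1 is by definition Euler's totient φ(856). φ is multiplicative, with φ(p^e) = p^e − p^(e−1). Factorise 856 = 2^3 · 107. Then
  φ(856) = (2^3 − 2^2) · (107 − 1) = 4 · 106 = 424.
So there are 424 such integers.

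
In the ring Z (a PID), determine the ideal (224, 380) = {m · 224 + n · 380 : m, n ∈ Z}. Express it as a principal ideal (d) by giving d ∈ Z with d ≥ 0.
(224, 380) = (4); d = 4

In the PID Z, (a, b) is generated by gcd(a, b). Compute gcd(380, 224) with the extended Euclidean algorithm, tracking rows (r, s, t) with s·380 + t·224 = r:
  row A: (380, 1, 0)   [1·380 + 0·224 = 380]
  row B: (224, 0, 1)   [0·380 + 1·224 = 224]
  380 = 1·224 + 156   → row C = row A − 1·row B = (156, 1, −1)   [check: 1·380 − 1·224 = 156]
  224 = 1·156 + 68   → row D = row B − 1·row C = (68, −1, 2)   [check: −1·380 + 2·224 = 68]
  156 = 2·68 + 20   → row E = row C − 2·row D = (20, 3, −5)   [check: 3·380 − 5·224 = 20]
  68 = 3·20 + 8   → row F = row D − 3·row E = (8, −10, 17)   [check: −10·380 + 17·224 = 8]
  20 = 2·8 + 4   → row G = row E − 2·row F = (4, 23, −39)   [check: 23·380 − 39·224 = 4]
  8 = 2·4 + 0   → remainder 0, stop. gcd = 4 (last nonzero row G).
So gcd(224, 380) = 4, with Bézout identity 23·380 − 39·224 = 4. Containment (⊇): the Bézout identity exhibits 4 as an element of (224, 380), giving (4) ⊆ (224, 380). Containment (⊆): since 4 | 224 and 4 | 380 (224 = 4·56, 380 = 4·95), every Z-linear combination of 224 and 380 is divisible by 4, so (224, 380) ⊆ (4). Therefore (224, 380) = (4), d = 4.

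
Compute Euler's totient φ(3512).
φ(3512) = 1752

φ is multiplicative, with φ(p^e) = p^e − p^(e−1). Factorise 3512 = 2^3 · 439. Then
  φ(3512) = (2^3 − 2^2) · (439 − 1) = 4 · 438 = 1752.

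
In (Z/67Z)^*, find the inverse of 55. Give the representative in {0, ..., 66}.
Apply the extended Euclidean algorithm to (67, 55), tracking rows (r, s, t) with s·67 + t·55 = r. Each division r_prev = q·r_cur + r_new produces the new row as (previous row) − q·(current row):
  row A: (67, 1, 0)   [1·67 + 0·55 = 67]
  row B: (55, 0, 1)   [0·67 + 1·55 = 55]
  67 = 1·55 + 12   → row C = row A − 1·row B = (12, 1, −1)   [check: 1·67 − 1·55 = 12]
  55 = 4·12 + 7   → row D = row B − 4·row C = (7, −4, 5)   [check: −4·67 + 5·55 = 7]
  12 = 1·7 + 5   → row E = row C − 1·row D = (5, 5, −6)   [check: 5·67 − 6·55 = 5]
  7 = 1·5 + 2   → row F = row D − 1·row E = (2, −9, 11)   [check: −9·67 + 11·55 = 2]
  5 = 2·2 + 1   → row G = row E − 2·row F = (1, 23, −28)   [check: 23·67 − 28·55 = 1]
  2 = 2·1 + 0   → remainder 0, stop. gcd = 1 (last nonzero row G).
The gcd is 1, so 55 is invertible mod 67. The last nonzero row gives 23·67 − 28·55 = 1, so t = −28. So 55^(−1) ≡ −28 ≡ 39 (mod 67). Verify: 55 · 39 = 2145 ≡ 1 (mod 67). ✓

Final answer: 55^(−1) ≡ 39 (mod 67)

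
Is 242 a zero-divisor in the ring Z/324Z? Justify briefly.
YES

gcd(242, 324) = 2 > 1, so 242 is not a unit in Z/324Z. In Z/nZ every nonzero non-unit is a zero-divisor: explicitly, take b = 324/gcd = 162 ≠ 0 (mod 324); then 242·162 = 39204 = 121·324, i.e. 242·162 ≡ 0 (mod 324). So 242 is a zero-divisor.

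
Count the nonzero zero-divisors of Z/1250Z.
Z/1250Z has 749 nonzero zero-divisors

In Z/1250Z each nonzero element is either a unit (gcd with 1250 is 1) or a zero-divisor (gcd > 1). The number of units is φ(1250): factorise 1250 = 2 · 5^4, so φ(1250) = (2 − 1) · (5^4 − 5^3) = 1 · 500 = 500. The nonzero elements number 1250 − 1 = 1249. Hence the nonzero zero-divisors number 1249 − 500 = 749.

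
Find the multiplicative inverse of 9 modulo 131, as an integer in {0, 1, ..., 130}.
Apply the extended Euclidean algorithm to (131, 9), tracking rows (r, s, t) with s·131 + t·9 = r. Each division r_prev = q·r_cur + r_new produces the new row as (previous row) − q·(current row):
  row A: (131, 1, 0)   [1·131 + 0·9 = 131]
  row B: (9, 0, 1)   [0·131 + 1·9 = 9]
  131 = 14·9 + 5   → row C = row A − 14·row B = (5, 1, −14)   [check: 1·131 − 14·9 = 5]
  9 = 1·5 + 4   → row D = row B − 1·row C = (4, −1, 15)   [check: −1·131 + 15·9 = 4]
  5 = 1·4 + 1   → row E = row C − 1·row D = (1, 2, −29)   [check: 2·131 − 29·9 = 1]
  4 = 4·1 + 0   → remainder 0, stop. gcd = 1 (last nonzero row E).
The gcd is 1, so 9 is invertible mod 131. The last nonzero row gives 2·131 − 29·9 = 1, so t = −29. So 9^(−1) ≡ −29 ≡ 102 (mod 131). Verify: 9 · 102 = 918 ≡ 1 (mod 131). ✓

Final answer: 9^(−1) ≡ 102 (mod 131)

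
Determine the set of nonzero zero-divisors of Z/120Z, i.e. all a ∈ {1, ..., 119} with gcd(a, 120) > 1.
An element a ∈ Z/120Z (with a ≠ 0) is a zero-divisor iff gcd(a, 120) > 1 (because a is a unit precisely when gcd(a, n) = 1, and in Z/nZ every nonzero, non-unit element is a zero-divisor). Scan a = 1, ..., 119 and keep those with gcd(a, 120) > 1:
  gcd(2, 120) = 2, gcd(3, 120) = 3, gcd(4, 120) = 4, gcd(5, 120) = 5, gcd(6, 120) = 6, gcd(8, 120) = 8, gcd(9, 120) = 3, gcd(10, 120) = 10, gcd(12, 120) = 12, gcd(14, 120) = 2, gcd(15, 120) = 15, gcd(16, 120) = 8, gcd(18, 120) = 6, gcd(20, 120) = 20, gcd(21, 120) = 3, gcd(22, 120) = 2, gcd(24, 120) = 24, gcd(25, 120) = 5, gcd(26, 120) = 2, gcd(27, 120) = 3, gcd(28, 120) = 4, gcd(30, 120) = 30, gcd(32, 120) = 8, gcd(33, 120) = 3, gcd(34, 120) = 2, gcd(35, 120) = 5, gcd(36, 120) = 12, gcd(38, 120) = 2, gcd(39, 120) = 3, gcd(40, 120) = 40, gcd(42, 120) = 6, gcd(44, 120) = 4, gcd(45, 120) = 15, gcd(46, 120) = 2, gcd(48, 120) = 24, gcd(50, 120) = 10, gcd(51, 120) = 3, gcd(52, 120) = 4, gcd(54, 120) = 6, gcd(55, 120) = 5, gcd(56, 120) = 8, gcd(57, 120) = 3, gcd(58, 120) = 2, gcd(60, 120) = 60, gcd(62, 120) = 2, gcd(63, 120) = 3, gcd(64, 120) = 8, gcd(65, 120) = 5, gcd(66, 120) = 6, gcd(68, 120) = 4, gcd(69, 120) = 3, gcd(70, 120) = 10, gcd(72, 120) = 24, gcd(74, 120) = 2, gcd(75, 120) = 15, gcd(76, 120) = 4, gcd(78, 120) = 6, gcd(80, 120) = 40, gcd(81, 120) = 3, gcd(82, 120) = 2, gcd(84, 120) = 12, gcd(85, 120) = 5, gcd(86, 120) = 2, gcd(87, 120) = 3, gcd(88, 120) = 8, gcd(90, 120) = 30, gcd(92, 120) = 4, gcd(93, 120) = 3, gcd(94, 120) = 2, gcd(95, 120) = 5, gcd(96, 120) = 24, gcd(98, 120) = 2, gcd(99, 120) = 3, gcd(100, 120) = 20, gcd(102, 120) = 6, gcd(104, 120) = 8, gcd(105, 120) = 15, gcd(106, 120) = 2, gcd(108, 120) = 12, gcd(110, 120) = 10, gcd(111, 120) = 3, gcd(112, 120) = 8, gcd(114, 120) = 6, gcd(115, 120) = 5, gcd(116, 120) = 4, gcd(117, 120) = 3, gcd(118, 120) = 2.
All other a ∈ {1, ..., 119} have gcd(a, 120) = 1 and are units. So the nonzero zero-divisors are exactly the 87 values of a appearing in this scan.

Final answer: nonzero zero-divisors of Z/120Z = {2, 3, 4, 5, 6, 8, 9, 10, 12, 14, 15, 16, 18, 20, 21, 22, 24, 25, 26, 27, 28, 30, 32, 33, 34, 35, 36, 38, 39, 40, 42, 44, 45, 46, 48, 50, 51, 52, 54, 55, 56, 57, 58, 60, 62, 63, 64, 65, 66, 68, 69, 70, 72, 74, 75, 76, 78, 80, 81, 82, 84, 85, 86, 87, 88, 90, 92, 93, 94, 95, 96, 98, 99, 100, 102, 104, 105, 106, 108, 110, 111, 112, 114, 115, 116, 117, 118}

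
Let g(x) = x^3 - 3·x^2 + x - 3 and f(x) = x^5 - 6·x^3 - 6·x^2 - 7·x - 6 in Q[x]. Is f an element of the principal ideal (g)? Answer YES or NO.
YES

In Q[x] the ideal (g) consists of all multiples of g, so f ∈ (g) iff g | f, i.e. iff the remainder of f on division by g is 0. Divide f by g (g is monic, so eliminate the leading term of the running remainder at each step):
  leading term x^5: subtract (x^2)·g(x) = x^5 - 3·x^4 + x^3 - 3·x^2, leaving 3·x^4 - 7·x^3 - 3·x^2 - 7·x - 6
  leading term 3·x^4: subtract (3·x)·g(x) = 3·x^4 - 9·x^3 + 3·x^2 - 9·x, leaving 2·x^3 - 6·x^2 + 2·x - 6
  leading term 2·x^3: subtract (2)·g(x) = 2·x^3 - 6·x^2 + 2·x - 6, leaving 0
The remainder is 0, so f(x) = g(x) · h(x) with h(x) = x^2 + 3·x + 2. Hence g | f, i.e. f ∈ (g).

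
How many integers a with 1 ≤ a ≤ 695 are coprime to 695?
The number of a ∈ {1, ..., 695} with gcd(a, 695) = 1 is by definition Euler's totient φ(695). φ is multiplicative, with φ(p^e) = p^e − p^(e−1). Factorise 695 = 5 · 139. Then
  φ(695) = (5 − 1) · (139 − 1) = 4 · 138 = 552.
So there are 552 such integers.

Final answer: 552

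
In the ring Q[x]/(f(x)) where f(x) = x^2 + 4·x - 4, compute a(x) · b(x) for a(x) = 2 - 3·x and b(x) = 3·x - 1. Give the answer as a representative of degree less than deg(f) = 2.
First multiply in Q[x] without reducing: a · b = -9·x^2 + 9·x - 2. Now divide by f(x) = x^2 + 4·x - 4, eliminating the leading term at each step:
  leading term -9·x^2: subtract (-9)·f(x) = -9·x^2 - 36·x + 36, leaving 45·x - 38
The degree is now < 2, so this is the remainder. Hence a · b ≡ 45·x - 38 in Q[x]/(f).

Final answer: a · b ≡ 45·x - 38 (mod f(x))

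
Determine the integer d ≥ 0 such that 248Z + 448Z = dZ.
In the PID Z, (a, b) is generated by gcd(a, b). Compute gcd(448, 248) with the extended Euclidean algorithm, tracking rows (r, s, t) with s·448 + t·248 = r:
  row A: (448, 1, 0)   [1·448 + 0·248 = 448]
  row B: (248, 0, 1)   [0·448 + 1·248 = 248]
  448 = 1·248 + 200   → row C = row A − 1·row B = (200, 1, −1)   [check: 1·448 − 1·248 = 200]
  248 = 1·200 + 48   → row D = row B − 1·row C = (48, −1, 2)   [check: −1·448 + 2·248 = 48]
  200 = 4·48 + 8   → row E = row C − 4·row D = (8, 5, −9)   [check: 5·448 − 9·248 = 8]
  48 = 6·8 + 0   → remainder 0, stop. gcd = 8 (last nonzero row E).
So gcd(248, 448) = 8, with Bézout identity 5·448 − 9·248 = 8. Containment (⊇): the Bézout identity exhibits 8 as an element of (248, 448), giving (8) ⊆ (248, 448). Containment (⊆): since 8 | 248 and 8 | 448 (248 = 8·31, 448 = 8·56), every Z-linear combination of 248 and 448 is divisible by 8, so (248, 448) ⊆ (8). Therefore (248, 448) = (8), d = 8.

Final answer: (248, 448) = (8); d = 8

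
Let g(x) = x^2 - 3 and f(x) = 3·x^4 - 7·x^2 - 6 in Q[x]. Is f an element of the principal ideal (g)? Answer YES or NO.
YES

In Q[x] the ideal (g) consists of all multiples of g, so f ∈ (g) iff g | f, i.e. iff the remainder of f on division by g is 0. Divide f by g (g is monic, so eliminate the leading term of the running remainder at each step):
  leading term 3·x^4: subtract (3·x^2)·g(x) = 3·x^4 - 9·x^2, leaving 2·x^2 - 6
  leading term 2·x^2: subtract (2)·g(x) = 2·x^2 - 6, leaving 0
The remainder is 0, so f(x) = g(x) · h(x) with h(x) = 3·x^2 + 2. Hence g | f, i.e. f ∈ (g).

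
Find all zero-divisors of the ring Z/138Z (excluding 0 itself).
nonzero zero-divisors of Z/138Z = {2, 3, 4, 6, 8, 9, 10, 12, 14, 15, 16, 18, 20, 21, 22, 23, 24, 26, 27, 28, 30, 32, 33, 34, 36, 38, 39, 40, 42, 44, 45, 46, 48, 50, 51, 52, 54, 56, 57, 58, 60, 62, 63, 64, 66, 68, 69, 70, 72, 74, 75, 76, 78, 80, 81, 82, 84, 86, 87, 88, 90, 92, 93, 94, 96, 98, 99, 100, 102, 104, 105, 106, 108, 110, 111, 112, 114, 115, 116, 117, 118, 120, 122, 123, 124, 126, 128, 129, 130, 132, 134, 135, 136}

An element a ∈ Z/138Z (with a ≠ 0) is a zero-divisor iff gcd(a, 138) > 1 (because a is a unit precisely when gcd(a, n) = 1, and in Z/nZ every nonzero, non-unit element is a zero-divisor). Scan a = 1, ..., 137 and keep those with gcd(a, 138) > 1:
  gcd(2, 138) = 2, gcd(3, 138) = 3, gcd(4, 138) = 2, gcd(6, 138) = 6, gcd(8, 138) = 2, gcd(9, 138) = 3, gcd(10, 138) = 2, gcd(12, 138) = 6, gcd(14, 138) = 2, gcd(15, 138) = 3, gcd(16, 138) = 2, gcd(18, 138) = 6, gcd(20, 138) = 2, gcd(21, 138) = 3, gcd(22, 138) = 2, gcd(23, 138) = 23, gcd(24, 138) = 6, gcd(26, 138) = 2, gcd(27, 138) = 3, gcd(28, 138) = 2, gcd(30, 138) = 6, gcd(32, 138) = 2, gcd(33, 138) = 3, gcd(34, 138) = 2, gcd(36, 138) = 6, gcd(38, 138) = 2, gcd(39, 138) = 3, gcd(40, 138) = 2, gcd(42, 138) = 6, gcd(44, 138) = 2, gcd(45, 138) = 3, gcd(46, 138) = 46, gcd(48, 138) = 6, gcd(50, 138) = 2, gcd(51, 138) = 3, gcd(52, 138) = 2, gcd(54, 138) = 6, gcd(56, 138) = 2, gcd(57, 138) = 3, gcd(58, 138) = 2, gcd(60, 138) = 6, gcd(62, 138) = 2, gcd(63, 138) = 3, gcd(64, 138) = 2, gcd(66, 138) = 6, gcd(68, 138) = 2, gcd(69, 138) = 69, gcd(70, 138) = 2, gcd(72, 138) = 6, gcd(74, 138) = 2, gcd(75, 138) = 3, gcd(76, 138) = 2, gcd(78, 138) = 6, gcd(80, 138) = 2, gcd(81, 138) = 3, gcd(82, 138) = 2, gcd(84, 138) = 6, gcd(86, 138) = 2, gcd(87, 138) = 3, gcd(88, 138) = 2, gcd(90, 138) = 6, gcd(92, 138) = 46, gcd(93, 138) = 3, gcd(94, 138) = 2, gcd(96, 138) = 6, gcd(98, 138) = 2, gcd(99, 138) = 3, gcd(100, 138) = 2, gcd(102, 138) = 6, gcd(104, 138) = 2, gcd(105, 138) = 3, gcd(106, 138) = 2, gcd(108, 138) = 6, gcd(110, 138) = 2, gcd(111, 138) = 3, gcd(112, 138) = 2, gcd(114, 138) = 6, gcd(115, 138) = 23, gcd(116, 138) = 2, gcd(117, 138) = 3, gcd(118, 138) = 2, gcd(120, 138) = 6, gcd(122, 138) = 2, gcd(123, 138) = 3, gcd(124, 138) = 2, gcd(126, 138) = 6, gcd(128, 138) = 2, gcd(129, 138) = 3, gcd(130, 138) = 2, gcd(132, 138) = 6, gcd(134, 138) = 2, gcd(135, 138) = 3, gcd(136, 138) = 2.
All other a ∈ {1, ..., 137} have gcd(a, 138) = 1 and are units. So the nonzero zero-divisors are exactly the 93 values of a appearing in this scan.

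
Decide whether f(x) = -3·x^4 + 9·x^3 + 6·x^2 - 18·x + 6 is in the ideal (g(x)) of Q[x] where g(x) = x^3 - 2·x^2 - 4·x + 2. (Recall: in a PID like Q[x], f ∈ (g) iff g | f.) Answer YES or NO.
In Q[x] the ideal (g) consists of all multiples of g, so f ∈ (g) iff g | f, i.e. iff the remainder of f on division by g is 0. Divide f by g (g is monic, so eliminate the leading term of the running remainder at each step):
  leading term -3·x^4: subtract (-3·x)·g(x) = -3·x^4 + 6·x^3 + 12·x^2 - 6·x, leaving 3·x^3 - 6·x^2 - 12·x + 6
  leading term 3·x^3: subtract (3)·g(x) = 3·x^3 - 6·x^2 - 12·x + 6, leaving 0
The remainder is 0, so f(x) = g(x) · h(x) with h(x) = 3 - 3·x. Hence g | f, i.e. f ∈ (g).

Final answer: YES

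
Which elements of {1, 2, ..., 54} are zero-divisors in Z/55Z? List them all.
nonzero zero-divisors of Z/55Z = {5, 10, 11, 15, 20, 22, 25, 30, 33, 35, 40, 44, 45, 50}

An element a ∈ Z/55Z (with a ≠ 0) is a zero-divisor iff gcd(a, 55) > 1 (because a is a unit precisely when gcd(a, n) = 1, and in Z/nZ every nonzero, non-unit element is a zero-divisor). Scan a = 1, ..., 54 and keep those with gcd(a, 55) > 1:
  gcd(5, 55) = 5, gcd(10, 55) = 5, gcd(11, 55) = 11, gcd(15, 55) = 5, gcd(20, 55) = 5, gcd(22, 55) = 11, gcd(25, 55) = 5, gcd(30, 55) = 5, gcd(33, 55) = 11, gcd(35, 55) = 5, gcd(40, 55) = 5, gcd(44, 55) = 11, gcd(45, 55) = 5, gcd(50, 55) = 5.
All other a ∈ {1, ..., 54} have gcd(a, 55) = 1 and are units. So the nonzero zero-divisors are exactly the 14 values of a appearing in this scan.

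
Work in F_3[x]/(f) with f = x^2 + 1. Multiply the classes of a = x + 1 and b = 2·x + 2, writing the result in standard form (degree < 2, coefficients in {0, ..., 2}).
a · b ≡ x (mod f(x))

Multiply as integer polynomials: a · b = 2·x^2 + 4·x + 2. Reducing coefficients mod 3: a · b ≡ 2·x^2 + x + 2. Now divide by f(x) = x^2 + 1 in F_3[x], eliminating the leading term at each step:
  leading term 2·x^2: subtract (2)·f(x) = 2·x^2 + 2, leaving x (coefficients mod 3)
The degree is now < 2, so this is the remainder. Hence a · b ≡ x in F_3[x]/(f).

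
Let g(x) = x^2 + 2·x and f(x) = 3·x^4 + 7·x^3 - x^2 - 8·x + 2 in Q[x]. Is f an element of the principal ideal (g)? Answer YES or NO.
In Q[x] the ideal (g) consists of all multiples of g, so f ∈ (g) iff g | f, i.e. iff the remainder of f on division by g is 0. Divide f by g (g is monic, so eliminate the leading term of the running remainder at each step):
  leading term 3·x^4: subtract (3·x^2)·g(x) = 3·x^4 + 6·x^3, leaving x^3 - x^2 - 8·x + 2
  leading term x^3: subtract (x)·g(x) = x^3 + 2·x^2, leaving -3·x^2 - 8·x + 2
  leading term -3·x^2: subtract (-3)·g(x) = -3·x^2 - 6·x, leaving 2 - 2·x
The remainder r(x) = 2 - 2·x ≠ 0 (and deg r < deg g), so g ∤ f, i.e. f ∉ (g).

Final answer: NO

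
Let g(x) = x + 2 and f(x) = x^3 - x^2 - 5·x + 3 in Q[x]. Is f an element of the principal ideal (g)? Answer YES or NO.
NO

In Q[x] the ideal (g) consists of all multiples of g, so f ∈ (g) iff g | f, i.e. iff the remainder of f on division by g is 0. Divide f by g (g is monic, so eliminate the leading term of the running remainder at each step):
  leading term x^3: subtract (x^2)·g(x) = x^3 + 2·x^2, leaving -3·x^2 - 5·x + 3
  leading term -3·x^2: subtract (-3·x)·g(x) = -3·x^2 - 6·x, leaving x + 3
  leading term x: subtract (1)·g(x) = x + 2, leaving 1
The remainder r(x) = 1 ≠ 0 (and deg r < deg g), so g ∤ f, i.e. f ∉ (g).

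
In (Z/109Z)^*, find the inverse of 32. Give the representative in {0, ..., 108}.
32^(−1) ≡ 92 (mod 109)

Apply the extended Euclidean algorithm to (109, 32), tracking rows (r, s, t) with s·109 + t·32 = r. Each division r_prev = q·r_cur + r_new produces the new row as (previous row) − q·(current row):
  row A: (109, 1, 0)   [1·109 + 0·32 = 109]
  row B: (32, 0, 1)   [0·109 + 1·32 = 32]
  109 = 3·32 + 13   → row C = row A − 3·row B = (13, 1, −3)   [check: 1·109 − 3·32 = 13]
  32 = 2·13 + 6   → row D = row B − 2·row C = (6, −2, 7)   [check: −2·109 + 7·32 = 6]
  13 = 2·6 + 1   → row E = row C − 2·row D = (1, 5, −17)   [check: 5·109 − 17·32 = 1]
  6 = 6·1 + 0   → remainder 0, stop. gcd = 1 (last nonzero row E).
The gcd is 1, so 32 is invertible mod 109. The last nonzero row gives 5·109 − 17·32 = 1, so t = −17. So 32^(−1) ≡ −17 ≡ 92 (mod 109). Verify: 32 · 92 = 2944 ≡ 1 (mod 109). ✓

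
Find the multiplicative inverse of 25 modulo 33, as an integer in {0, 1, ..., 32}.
25^(−1) ≡ 4 (mod 33)

Apply the extended Euclidean algorithm to (33, 25), tracking rows (r, s, t) with s·33 + t·25 = r. Each division r_prev = q·r_cur + r_new produces the new row as (previous row) − q·(current row):
  row A: (33, 1, 0)   [1·33 + 0·25 = 33]
  row B: (25, 0, 1)   [0·33 + 1·25 = 25]
  33 = 1·25 + 8   → row C = row A − 1·row B = (8, 1, −1)   [check: 1·33 − 1·25 = 8]
  25 = 3·8 + 1   → row D = row B − 3·row C = (1, −3, 4)   [check: −3·33 + 4·25 = 1]
  8 = 8·1 + 0   → remainder 0, stop. gcd = 1 (last nonzero row D).
The gcd is 1, so 25 is invertible mod 33. The last nonzero row gives −3·33 + 4·25 = 1, so t = 4. So 25^(−1) ≡ 4 (mod 33). Verify: 25 · 4 = 100 ≡ 1 (mod 33). ✓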